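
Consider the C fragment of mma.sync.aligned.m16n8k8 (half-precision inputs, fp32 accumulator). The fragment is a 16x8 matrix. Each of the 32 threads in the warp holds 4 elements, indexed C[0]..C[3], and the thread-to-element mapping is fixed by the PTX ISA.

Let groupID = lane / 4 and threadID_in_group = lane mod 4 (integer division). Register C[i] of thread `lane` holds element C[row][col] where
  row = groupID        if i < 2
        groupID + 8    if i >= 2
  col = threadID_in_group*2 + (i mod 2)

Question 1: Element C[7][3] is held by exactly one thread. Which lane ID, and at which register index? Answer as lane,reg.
29,1

r=7→G=7,rhi=0  c=3→T=1,p=1
L=7*4+1=29  i=0*2+1=1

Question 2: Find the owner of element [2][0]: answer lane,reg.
8,0

r=2→G=2,rhi=0  c=0→T=0,p=0
L=2*4+0=8  i=0*2+0=0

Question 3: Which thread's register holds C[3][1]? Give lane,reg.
12,1

r=3⇒gr=3,Rb=0  c=1⇒th=0,odd=1
L=3*4+0=12  i=0*2+1=1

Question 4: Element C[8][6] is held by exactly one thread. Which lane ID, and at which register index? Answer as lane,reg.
r=8⇒gr=0,Rb=1  c=6⇒th=3,odd=0
L=0*4+3=3  i=1*2+0=2

3,2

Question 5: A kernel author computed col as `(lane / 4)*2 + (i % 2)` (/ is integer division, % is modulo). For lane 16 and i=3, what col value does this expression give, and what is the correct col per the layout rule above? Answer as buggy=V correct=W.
buggy=9 correct=1

`(lane / 4)*2 + (i % 2)`[16,3]->9
lane 16->16/4=4, 16 mod 4=0
i=3  r:4+8->12  c:2·0+1->1
col: 9 vs 1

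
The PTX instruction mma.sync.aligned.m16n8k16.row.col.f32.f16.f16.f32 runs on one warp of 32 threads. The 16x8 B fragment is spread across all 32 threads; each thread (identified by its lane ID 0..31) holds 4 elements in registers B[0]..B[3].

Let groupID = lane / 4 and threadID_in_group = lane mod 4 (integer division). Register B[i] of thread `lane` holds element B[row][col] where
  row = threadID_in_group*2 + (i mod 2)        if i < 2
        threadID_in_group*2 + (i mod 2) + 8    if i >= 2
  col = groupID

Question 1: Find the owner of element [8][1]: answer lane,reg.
4,2

c:1=>grp=1  r:8=>rB=1,tig=0,lo=0
L=1*4+0=4  i=1*2+0=2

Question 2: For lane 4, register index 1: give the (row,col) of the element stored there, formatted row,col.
1,1

lane 4: G=1 (4/4), T=0 (4%4)
i=1: r=0*2+1+0=1, c=G=1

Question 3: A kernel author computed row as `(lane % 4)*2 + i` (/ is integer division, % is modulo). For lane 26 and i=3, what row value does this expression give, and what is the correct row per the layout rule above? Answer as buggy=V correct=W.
`(lane % 4)*2 + i`[26,3]→7
26: G=6,T=2
[3] (2*2+1+8,6) = (13,6)
row: 7 vs 13

buggy=7 correct=13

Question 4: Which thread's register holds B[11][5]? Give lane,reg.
c=5→G=5  r=11→rhi=1,T=1,p=1
L=5*4+1=21  i=1*2+1=3

21,3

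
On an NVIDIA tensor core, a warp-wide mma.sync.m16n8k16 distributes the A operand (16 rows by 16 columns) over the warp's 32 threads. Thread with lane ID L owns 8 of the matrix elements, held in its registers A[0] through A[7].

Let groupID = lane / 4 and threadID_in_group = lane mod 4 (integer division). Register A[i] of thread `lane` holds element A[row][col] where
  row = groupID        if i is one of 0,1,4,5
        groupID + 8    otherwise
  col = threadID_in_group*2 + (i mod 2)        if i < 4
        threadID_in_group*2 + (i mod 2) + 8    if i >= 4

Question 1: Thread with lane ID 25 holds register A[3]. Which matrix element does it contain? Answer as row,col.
14,3

lane 25: gid=6 (25/4), tid=1 (25%4)
i=3: r=6+8=14, c=1*2+1+0=3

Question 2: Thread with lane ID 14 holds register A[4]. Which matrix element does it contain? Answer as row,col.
3,12

lane 14: gr=3 (14/4), th=2 (14%4)
i=4: r=3+0=3, c=2*2+0+8=12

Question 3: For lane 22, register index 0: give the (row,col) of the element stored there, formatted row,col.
lane 22->22/4=5, 22 mod 4=2
i=0  r:5+0->5  c:2·2+0+0->4

5,4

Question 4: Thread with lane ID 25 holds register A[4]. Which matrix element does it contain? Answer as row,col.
lane 25=>25/4=6, 25 mod 4=1
i=4  r:6+0=>6  c:2·1+0+8=>10

6,10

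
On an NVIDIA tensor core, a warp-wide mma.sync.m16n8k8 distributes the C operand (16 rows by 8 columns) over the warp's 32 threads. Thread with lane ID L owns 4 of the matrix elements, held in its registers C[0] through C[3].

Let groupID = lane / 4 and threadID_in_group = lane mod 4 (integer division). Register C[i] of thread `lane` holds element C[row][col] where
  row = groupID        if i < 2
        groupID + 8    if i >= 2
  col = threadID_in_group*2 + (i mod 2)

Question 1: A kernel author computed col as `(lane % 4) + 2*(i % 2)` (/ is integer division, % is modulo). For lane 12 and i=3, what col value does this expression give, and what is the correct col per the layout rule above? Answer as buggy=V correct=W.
`(lane % 4) + 2*(i % 2)`[12,3]⇒2
12: gr=3,th=0
[3] (3+8,0*2+1) = (11,1)
col: 2 vs 1

buggy=2 correct=1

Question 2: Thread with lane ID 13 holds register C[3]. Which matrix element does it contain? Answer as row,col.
13: gid=3,tid=1
[3] (3+8,1*2+1) = (11,3)

11,3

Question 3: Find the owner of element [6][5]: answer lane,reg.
r:6=>grp=6,rB=0  c:5=>tig=2,lo=1
L=6*4+2=26  i=0*2+1=1

26,1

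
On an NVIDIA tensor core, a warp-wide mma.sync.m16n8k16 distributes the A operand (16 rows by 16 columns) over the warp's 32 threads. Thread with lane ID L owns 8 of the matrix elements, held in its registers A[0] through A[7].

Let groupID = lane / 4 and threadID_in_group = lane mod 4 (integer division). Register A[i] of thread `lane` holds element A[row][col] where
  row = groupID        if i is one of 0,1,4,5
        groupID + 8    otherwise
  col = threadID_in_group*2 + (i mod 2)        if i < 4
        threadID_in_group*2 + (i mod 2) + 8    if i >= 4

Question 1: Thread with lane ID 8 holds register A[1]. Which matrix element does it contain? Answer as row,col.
L=8->gid=8>>2=2, tid=8&3=0
[1]->row 2+0=2  col 0·2+1+0=1

2,1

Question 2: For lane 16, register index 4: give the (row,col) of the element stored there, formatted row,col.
lane 16->16/4=4, 16 mod 4=0
i=4  r:4+0->4  c:2·0+0+8->8

4,8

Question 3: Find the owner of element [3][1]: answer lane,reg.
r:3=>grp=3,rB=0  c:1=>cB=0,tig=0,lo=1
L=3*4+0=12  i=0*4+0*2+1=1

12,1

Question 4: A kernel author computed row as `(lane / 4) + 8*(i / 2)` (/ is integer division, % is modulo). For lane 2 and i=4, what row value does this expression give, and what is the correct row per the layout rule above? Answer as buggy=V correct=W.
buggy=16 correct=0

`(lane / 4) + 8*(i / 2)`[2,4]->16
2: g=0,t=2
[4] (0+0,2*2+0+8) = (0,12)
row: 16 vs 0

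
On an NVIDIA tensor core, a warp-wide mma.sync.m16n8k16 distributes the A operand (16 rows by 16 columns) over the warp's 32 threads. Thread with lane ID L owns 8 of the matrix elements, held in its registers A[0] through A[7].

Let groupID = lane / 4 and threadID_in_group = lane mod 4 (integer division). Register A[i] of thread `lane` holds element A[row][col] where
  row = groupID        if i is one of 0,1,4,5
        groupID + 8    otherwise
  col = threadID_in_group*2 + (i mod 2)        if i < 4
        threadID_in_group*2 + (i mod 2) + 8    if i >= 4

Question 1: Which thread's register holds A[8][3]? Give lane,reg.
r=8→G=0,rhi=1  c=3→chi=0,T=1,p=1
L=0*4+1=1  i=0*4+1*2+1=3

1,3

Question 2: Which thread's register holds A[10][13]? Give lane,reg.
r:10=>grp=2,rB=1  c:13=>cB=1,tig=2,lo=1
L=2*4+2=10  i=1*4+1*2+1=7

10,7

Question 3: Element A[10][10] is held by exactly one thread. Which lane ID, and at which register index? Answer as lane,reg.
9,6

r:10=>grp=2,rB=1  c:10=>cB=1,tig=1,lo=0
L=2*4+1=9  i=1*4+1*2+0=6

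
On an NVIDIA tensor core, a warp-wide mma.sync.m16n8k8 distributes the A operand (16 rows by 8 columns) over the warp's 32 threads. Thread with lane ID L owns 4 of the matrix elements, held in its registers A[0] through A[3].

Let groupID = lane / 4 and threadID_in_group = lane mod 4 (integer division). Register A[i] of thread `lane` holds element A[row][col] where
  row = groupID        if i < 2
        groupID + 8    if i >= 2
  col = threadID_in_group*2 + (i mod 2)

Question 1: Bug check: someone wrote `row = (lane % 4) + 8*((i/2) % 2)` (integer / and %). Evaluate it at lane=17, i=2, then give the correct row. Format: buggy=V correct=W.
buggy=9 correct=12

`(lane % 4) + 8*((i/2) % 2)`[17,2]=>9
17: grp=4,tig=1
[2] (4+8,1*2+0) = (12,2)
row: 9 vs 12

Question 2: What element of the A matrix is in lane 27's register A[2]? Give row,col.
14,6

27: G=6,T=3
[2] (6+8,3*2+0) = (14,6)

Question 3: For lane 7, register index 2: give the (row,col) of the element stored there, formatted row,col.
9,6

lane 7: gr=1 (7/4), th=3 (7%4)
i=2: r=1+8=9, c=3*2+0=6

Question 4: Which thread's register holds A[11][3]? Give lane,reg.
13,3

r=11->g=3,rb=1  c=3->t=1,b0=1
L=3*4+1=13  i=1*2+1=3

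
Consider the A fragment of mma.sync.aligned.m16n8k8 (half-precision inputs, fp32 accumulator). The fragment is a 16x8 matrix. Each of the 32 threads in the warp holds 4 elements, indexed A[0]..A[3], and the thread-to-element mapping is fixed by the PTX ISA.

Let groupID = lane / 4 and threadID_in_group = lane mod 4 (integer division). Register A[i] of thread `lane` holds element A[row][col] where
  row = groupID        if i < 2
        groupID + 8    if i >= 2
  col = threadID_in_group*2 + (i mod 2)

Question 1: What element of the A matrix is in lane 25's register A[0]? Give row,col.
lane 25=>25/4=6, 25 mod 4=1
i=0  r:6+0=>6  c:2·1+0=>2

6,2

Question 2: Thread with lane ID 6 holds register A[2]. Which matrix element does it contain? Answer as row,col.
9,4

6: gid=1,tid=2
[2] (1+8,2*2+0) = (9,4)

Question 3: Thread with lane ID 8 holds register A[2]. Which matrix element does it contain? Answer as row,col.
10,0

L=8→G=8>>2=2, T=8&3=0
[2]→row 2+8=10  col 0·2+0=0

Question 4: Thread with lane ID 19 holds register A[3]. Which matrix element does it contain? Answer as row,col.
19: g=4,t=3
[3] (4+8,3*2+1) = (12,7)

12,7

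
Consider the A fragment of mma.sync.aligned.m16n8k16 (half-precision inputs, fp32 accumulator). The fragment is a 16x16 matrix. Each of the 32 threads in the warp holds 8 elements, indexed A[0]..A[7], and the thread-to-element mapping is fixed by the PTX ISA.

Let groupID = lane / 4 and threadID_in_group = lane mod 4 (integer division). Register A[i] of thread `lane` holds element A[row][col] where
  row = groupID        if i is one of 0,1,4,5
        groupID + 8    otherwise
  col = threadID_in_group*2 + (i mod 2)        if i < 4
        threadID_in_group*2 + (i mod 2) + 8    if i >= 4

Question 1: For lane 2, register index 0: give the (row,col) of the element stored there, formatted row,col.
0,4

lane 2: grp=0 (2/4), tig=2 (2%4)
i=0: r=0+0=0, c=2*2+0+0=4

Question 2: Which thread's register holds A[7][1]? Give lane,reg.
28,1

r=7⇒gr=7,Rb=0  c=1⇒Cb=0,th=0,odd=1
L=7*4+0=28  i=0*4+0*2+1=1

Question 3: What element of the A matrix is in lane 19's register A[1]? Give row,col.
L=19⇒gr=19>>2=4, th=19&3=3
[1]⇒row 4+0=4  col 3·2+1+0=7

4,7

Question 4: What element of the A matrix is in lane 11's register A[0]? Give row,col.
2,6

lane 11: gr=2 (11/4), th=3 (11%4)
i=0: r=2+0=2, c=3*2+0+0=6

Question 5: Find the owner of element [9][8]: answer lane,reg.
r:9=>grp=1,rB=1  c:8=>cB=1,tig=0,lo=0
L=1*4+0=4  i=1*4+1*2+0=6

4,6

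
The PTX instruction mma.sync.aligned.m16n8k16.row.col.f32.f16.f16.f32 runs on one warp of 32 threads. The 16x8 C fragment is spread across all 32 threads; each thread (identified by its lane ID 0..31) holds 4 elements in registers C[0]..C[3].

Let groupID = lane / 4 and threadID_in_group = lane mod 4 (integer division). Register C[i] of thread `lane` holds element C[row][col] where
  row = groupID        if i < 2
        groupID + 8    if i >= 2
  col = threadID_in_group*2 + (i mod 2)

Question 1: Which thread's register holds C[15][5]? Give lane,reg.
30,3

r: 15->gid=7,r8=1  c: 5->tid=2,i&1=1
L=7*4+2=30  i=1*2+1=3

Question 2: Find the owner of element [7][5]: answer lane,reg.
r:7=>grp=7,rB=0  c:5=>tig=2,lo=1
L=7*4+2=30  i=0*2+1=1

30,1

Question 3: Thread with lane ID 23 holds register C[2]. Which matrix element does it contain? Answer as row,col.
13,6

23: G=5,T=3
[2] (5+8,3*2+0) = (13,6)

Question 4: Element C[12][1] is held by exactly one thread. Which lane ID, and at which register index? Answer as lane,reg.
r:12=>grp=4,rB=1  c:1=>tig=0,lo=1
L=4*4+0=16  i=1*2+1=3

16,3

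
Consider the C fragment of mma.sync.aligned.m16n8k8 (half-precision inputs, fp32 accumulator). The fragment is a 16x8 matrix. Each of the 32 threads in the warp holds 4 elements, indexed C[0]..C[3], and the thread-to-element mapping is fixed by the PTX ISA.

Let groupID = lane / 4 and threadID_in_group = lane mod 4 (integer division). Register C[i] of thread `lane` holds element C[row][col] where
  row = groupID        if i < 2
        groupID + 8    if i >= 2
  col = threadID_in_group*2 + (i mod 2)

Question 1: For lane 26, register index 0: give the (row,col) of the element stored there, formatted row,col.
lane 26: grp=6 (26/4), tig=2 (26%4)
i=0: r=6+0=6, c=2*2+0=4

6,4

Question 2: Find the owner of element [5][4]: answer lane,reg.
22,0

r=5->g=5,rb=0  c=4->t=2,b0=0
L=5*4+2=22  i=0*2+0=0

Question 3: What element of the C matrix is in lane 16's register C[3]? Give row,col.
16: G=4,T=0
[3] (4+8,0*2+1) = (12,1)

12,1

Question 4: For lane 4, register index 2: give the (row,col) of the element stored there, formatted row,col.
lane 4: gid=1 (4/4), tid=0 (4%4)
i=2: r=1+8=9, c=0*2+0=0

9,0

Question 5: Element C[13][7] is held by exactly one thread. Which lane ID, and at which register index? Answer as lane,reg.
r: 13->gid=5,r8=1  c: 7->tid=3,i&1=1
L=5*4+3=23  i=1*2+1=3

23,3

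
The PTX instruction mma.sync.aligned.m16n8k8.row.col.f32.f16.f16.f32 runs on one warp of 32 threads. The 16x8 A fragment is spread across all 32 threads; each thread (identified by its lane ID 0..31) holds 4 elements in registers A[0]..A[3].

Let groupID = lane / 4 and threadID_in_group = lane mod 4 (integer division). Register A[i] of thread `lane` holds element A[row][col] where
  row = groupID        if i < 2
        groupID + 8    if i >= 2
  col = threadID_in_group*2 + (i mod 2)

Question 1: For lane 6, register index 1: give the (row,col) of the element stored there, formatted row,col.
lane 6=>6/4=1, 6 mod 4=2
i=1  r:1+0=>1  c:2·2+1=>5

1,5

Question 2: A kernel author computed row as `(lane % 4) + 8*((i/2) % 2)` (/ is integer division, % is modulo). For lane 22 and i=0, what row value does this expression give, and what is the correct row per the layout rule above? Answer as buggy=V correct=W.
buggy=2 correct=5

`(lane % 4) + 8*((i/2) % 2)`[22,0]->2
lane 22: gid=5 (22/4), tid=2 (22%4)
i=0: r=5+0=5, c=2*2+0=4
row: 2 vs 5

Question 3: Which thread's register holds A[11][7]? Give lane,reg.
15,3

r=11->g=3,rb=1  c=7->t=3,b0=1
L=3*4+3=15  i=1*2+1=3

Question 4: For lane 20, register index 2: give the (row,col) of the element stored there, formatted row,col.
L=20->gid=20>>2=5, tid=20&3=0
[2]->row 5+8=13  col 0·2+0=0

13,0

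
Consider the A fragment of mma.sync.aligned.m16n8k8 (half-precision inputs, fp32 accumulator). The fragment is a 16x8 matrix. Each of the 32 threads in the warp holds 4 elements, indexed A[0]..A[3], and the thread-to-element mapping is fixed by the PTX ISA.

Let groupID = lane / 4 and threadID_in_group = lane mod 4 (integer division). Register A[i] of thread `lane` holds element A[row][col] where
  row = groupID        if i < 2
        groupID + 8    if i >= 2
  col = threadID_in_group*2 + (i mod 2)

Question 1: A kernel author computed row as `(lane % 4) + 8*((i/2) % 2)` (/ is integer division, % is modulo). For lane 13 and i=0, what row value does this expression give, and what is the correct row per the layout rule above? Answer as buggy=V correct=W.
buggy=1 correct=3

`(lane % 4) + 8*((i/2) % 2)`[13,0]⇒1
lane 13⇒13/4=3, 13 mod 4=1
i=0  r:3+0⇒3  c:2·1+0⇒2
row: 1 vs 3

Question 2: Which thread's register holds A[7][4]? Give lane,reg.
r=7->g=7,rb=0  c=4->t=2,b0=0
L=7*4+2=30  i=0*2+0=0

30,0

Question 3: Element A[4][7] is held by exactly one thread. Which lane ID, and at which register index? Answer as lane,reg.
r=4⇒gr=4,Rb=0  c=7⇒th=3,odd=1
L=4*4+3=19  i=0*2+1=1

19,1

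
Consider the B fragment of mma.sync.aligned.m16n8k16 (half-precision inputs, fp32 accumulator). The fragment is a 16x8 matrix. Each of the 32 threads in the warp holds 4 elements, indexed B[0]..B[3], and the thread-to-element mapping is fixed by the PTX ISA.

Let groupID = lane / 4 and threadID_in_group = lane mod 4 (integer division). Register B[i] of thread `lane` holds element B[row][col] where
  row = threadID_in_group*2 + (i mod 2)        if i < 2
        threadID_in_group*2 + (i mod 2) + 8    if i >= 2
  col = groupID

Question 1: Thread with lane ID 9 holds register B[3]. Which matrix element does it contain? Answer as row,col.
lane 9=>9/4=2, 9 mod 4=1
i=3  r:2·1+1+8=>11  c:2

11,2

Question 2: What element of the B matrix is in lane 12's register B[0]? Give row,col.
0,3

12: grp=3,tig=0
[0] (0*2+0+0,3) = (0,3)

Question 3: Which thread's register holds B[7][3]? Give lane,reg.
15,1

c: 3->gid=3  r: 7->r8=0,tid=3,i&1=1
L=3*4+3=15  i=0*2+1=1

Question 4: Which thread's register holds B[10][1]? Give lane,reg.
5,2

c=1→G=1  r=10→rhi=1,T=1,p=0
L=1*4+1=5  i=1*2+0=2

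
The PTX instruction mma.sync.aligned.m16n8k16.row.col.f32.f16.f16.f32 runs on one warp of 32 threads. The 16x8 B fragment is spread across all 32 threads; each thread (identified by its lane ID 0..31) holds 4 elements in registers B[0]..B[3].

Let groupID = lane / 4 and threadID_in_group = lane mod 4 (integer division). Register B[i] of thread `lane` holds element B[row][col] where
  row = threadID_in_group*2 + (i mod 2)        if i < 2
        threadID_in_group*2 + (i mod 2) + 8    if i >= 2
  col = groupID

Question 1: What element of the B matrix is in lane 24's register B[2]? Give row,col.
lane 24->24/4=6, 24 mod 4=0
i=2  r:2·0+0+8->8  c:6

8,6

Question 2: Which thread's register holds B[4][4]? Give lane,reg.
c=4⇒gr=4  r=4⇒Rb=0,th=2,odd=0
L=4*4+2=18  i=0*2+0=0

18,0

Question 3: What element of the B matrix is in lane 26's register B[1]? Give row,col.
lane 26->26/4=6, 26 mod 4=2
i=1  r:2·2+1+0->5  c:6

5,6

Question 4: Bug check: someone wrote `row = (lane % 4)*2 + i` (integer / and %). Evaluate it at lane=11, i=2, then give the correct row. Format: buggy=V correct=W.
buggy=8 correct=14

`(lane % 4)*2 + i`[11,2]->8
11: g=2,t=3
[2] (3*2+0+8,2) = (14,2)
row: 8 vs 14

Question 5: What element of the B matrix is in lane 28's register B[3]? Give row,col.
9,7

28: grp=7,tig=0
[3] (0*2+1+8,7) = (9,7)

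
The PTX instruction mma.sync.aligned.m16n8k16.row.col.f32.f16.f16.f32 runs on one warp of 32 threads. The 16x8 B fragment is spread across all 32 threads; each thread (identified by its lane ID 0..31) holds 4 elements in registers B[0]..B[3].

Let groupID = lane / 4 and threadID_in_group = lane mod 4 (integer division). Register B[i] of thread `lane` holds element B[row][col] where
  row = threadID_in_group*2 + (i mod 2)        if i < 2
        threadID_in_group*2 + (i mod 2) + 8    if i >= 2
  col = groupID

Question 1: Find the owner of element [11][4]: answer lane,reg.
17,3

c=4→G=4  r=11→rhi=1,T=1,p=1
L=4*4+1=17  i=1*2+1=3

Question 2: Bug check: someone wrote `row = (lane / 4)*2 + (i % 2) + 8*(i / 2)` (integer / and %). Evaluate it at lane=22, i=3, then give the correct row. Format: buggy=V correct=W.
`(lane / 4)*2 + (i % 2) + 8*(i / 2)`[22,3]->19
L=22->gid=22>>2=5, tid=22&3=2
[3]->row 2·2+1+8=13  col gid=5
row: 19 vs 13

buggy=19 correct=13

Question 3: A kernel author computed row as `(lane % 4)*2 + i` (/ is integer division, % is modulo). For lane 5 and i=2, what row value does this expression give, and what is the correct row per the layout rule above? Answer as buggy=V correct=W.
`(lane % 4)*2 + i`[5,2]->4
lane 5: g=1 (5/4), t=1 (5%4)
i=2: r=1*2+0+8=10, c=g=1
row: 4 vs 10

buggy=4 correct=10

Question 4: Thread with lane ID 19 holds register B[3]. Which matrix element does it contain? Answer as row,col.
19: G=4,T=3
[3] (3*2+1+8,4) = (15,4)

15,4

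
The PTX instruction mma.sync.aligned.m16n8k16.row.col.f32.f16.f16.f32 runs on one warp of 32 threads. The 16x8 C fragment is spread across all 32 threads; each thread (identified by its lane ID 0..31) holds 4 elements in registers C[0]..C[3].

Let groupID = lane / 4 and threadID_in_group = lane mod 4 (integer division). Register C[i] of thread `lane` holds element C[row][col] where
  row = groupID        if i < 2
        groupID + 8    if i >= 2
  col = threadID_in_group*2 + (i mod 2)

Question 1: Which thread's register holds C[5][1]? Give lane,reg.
r=5→G=5,rhi=0  c=1→T=0,p=1
L=5*4+0=20  i=0*2+1=1

20,1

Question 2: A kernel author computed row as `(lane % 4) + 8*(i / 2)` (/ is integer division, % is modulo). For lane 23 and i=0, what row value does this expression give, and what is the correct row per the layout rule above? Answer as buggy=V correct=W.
buggy=3 correct=5

`(lane % 4) + 8*(i / 2)`[23,0]⇒3
L=23⇒gr=23>>2=5, th=23&3=3
[0]⇒row 5+0=5  col 3·2+0=6
row: 3 vs 5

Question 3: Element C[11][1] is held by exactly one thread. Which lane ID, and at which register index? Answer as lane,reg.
12,3

r:11=>grp=3,rB=1  c:1=>tig=0,lo=1
L=3*4+0=12  i=1*2+1=3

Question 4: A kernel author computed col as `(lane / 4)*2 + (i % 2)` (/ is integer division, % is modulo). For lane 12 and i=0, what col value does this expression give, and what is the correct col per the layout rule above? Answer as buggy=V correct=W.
buggy=6 correct=0

`(lane / 4)*2 + (i % 2)`[12,0]→6
12: G=3,T=0
[0] (3+0,0*2+0) = (3,0)
col: 6 vs 0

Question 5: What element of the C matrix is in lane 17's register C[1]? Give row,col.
4,3

17: grp=4,tig=1
[1] (4+0,1*2+1) = (4,3)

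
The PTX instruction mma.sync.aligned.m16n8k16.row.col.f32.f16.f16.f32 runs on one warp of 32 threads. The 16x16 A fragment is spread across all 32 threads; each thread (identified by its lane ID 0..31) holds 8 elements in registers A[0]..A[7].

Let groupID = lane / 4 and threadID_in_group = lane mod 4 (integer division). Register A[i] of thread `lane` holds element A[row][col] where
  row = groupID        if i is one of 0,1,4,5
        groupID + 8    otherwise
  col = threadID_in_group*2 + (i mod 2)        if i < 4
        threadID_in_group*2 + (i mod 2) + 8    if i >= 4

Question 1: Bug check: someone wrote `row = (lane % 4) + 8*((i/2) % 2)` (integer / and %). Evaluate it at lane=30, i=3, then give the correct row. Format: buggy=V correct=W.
`(lane % 4) + 8*((i/2) % 2)`[30,3]=>10
lane 30=>30/4=7, 30 mod 4=2
i=3  r:7+8=>15  c:2·2+1+0=>5
row: 10 vs 15

buggy=10 correct=15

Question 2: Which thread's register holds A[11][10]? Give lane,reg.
r=11→G=3,rhi=1  c=10→chi=1,T=1,p=0
L=3*4+1=13  i=1*4+1*2+0=6

13,6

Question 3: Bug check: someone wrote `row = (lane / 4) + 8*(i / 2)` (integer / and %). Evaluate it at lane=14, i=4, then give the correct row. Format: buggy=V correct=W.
buggy=19 correct=3

`(lane / 4) + 8*(i / 2)`[14,4]⇒19
L=14⇒gr=14>>2=3, th=14&3=2
[4]⇒row 3+0=3  col 2·2+0+8=12
row: 19 vs 3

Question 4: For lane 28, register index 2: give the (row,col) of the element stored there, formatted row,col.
15,0

lane 28->28/4=7, 28 mod 4=0
i=2  r:7+8->15  c:2·0+0+0->0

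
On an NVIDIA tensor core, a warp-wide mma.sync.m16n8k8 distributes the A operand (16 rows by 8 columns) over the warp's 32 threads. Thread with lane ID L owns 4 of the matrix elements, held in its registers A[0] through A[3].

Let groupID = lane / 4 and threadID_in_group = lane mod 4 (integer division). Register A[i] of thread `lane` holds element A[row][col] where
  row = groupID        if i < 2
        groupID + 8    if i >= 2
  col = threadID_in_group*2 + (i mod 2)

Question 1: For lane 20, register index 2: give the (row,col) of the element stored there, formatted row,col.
13,0

20: grp=5,tig=0
[2] (5+8,0*2+0) = (13,0)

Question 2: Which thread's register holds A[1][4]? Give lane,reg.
r:1=>grp=1,rB=0  c:4=>tig=2,lo=0
L=1*4+2=6  i=0*2+0=0

6,0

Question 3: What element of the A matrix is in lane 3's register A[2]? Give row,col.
8,6

lane 3->3/4=0, 3 mod 4=3
i=2  r:0+8->8  c:2·3+0->6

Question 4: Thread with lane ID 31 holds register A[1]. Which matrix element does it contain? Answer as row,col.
lane 31=>31/4=7, 31 mod 4=3
i=1  r:7+0=>7  c:2·3+1=>7

7,7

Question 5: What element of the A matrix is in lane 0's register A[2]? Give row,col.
8,0

lane 0=>0/4=0, 0 mod 4=0
i=2  r:0+8=>8  c:2·0+0=>0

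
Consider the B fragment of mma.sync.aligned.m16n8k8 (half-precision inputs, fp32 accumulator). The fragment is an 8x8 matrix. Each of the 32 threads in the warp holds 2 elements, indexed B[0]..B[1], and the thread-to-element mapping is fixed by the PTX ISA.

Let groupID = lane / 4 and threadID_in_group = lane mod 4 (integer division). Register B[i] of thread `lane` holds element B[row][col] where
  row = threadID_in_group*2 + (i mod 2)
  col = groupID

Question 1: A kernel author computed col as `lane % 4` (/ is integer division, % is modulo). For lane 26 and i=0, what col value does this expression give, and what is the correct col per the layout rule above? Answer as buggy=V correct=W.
`lane % 4`[26,0]=>2
lane 26: grp=6 (26/4), tig=2 (26%4)
i=0: r=2*2+0=4, c=grp=6
col: 2 vs 6

buggy=2 correct=6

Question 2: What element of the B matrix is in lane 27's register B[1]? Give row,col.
lane 27⇒27/4=6, 27 mod 4=3
i=1  r:2·3+1⇒7  c:6

7,6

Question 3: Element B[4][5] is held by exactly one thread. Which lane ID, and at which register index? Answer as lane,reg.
22,0

c:5=>grp=5  r:4=>tig=2,lo=0
L=5*4+2=22  i=0=0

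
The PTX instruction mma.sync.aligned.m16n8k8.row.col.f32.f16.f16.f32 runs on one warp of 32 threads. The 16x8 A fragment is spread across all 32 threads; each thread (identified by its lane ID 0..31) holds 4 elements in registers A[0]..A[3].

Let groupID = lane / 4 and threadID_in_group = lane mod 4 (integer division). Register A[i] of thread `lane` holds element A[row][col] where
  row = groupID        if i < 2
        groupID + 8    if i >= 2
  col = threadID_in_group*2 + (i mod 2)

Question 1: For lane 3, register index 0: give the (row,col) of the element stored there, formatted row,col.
lane 3⇒3/4=0, 3 mod 4=3
i=0  r:0+0⇒0  c:2·3+0⇒6

0,6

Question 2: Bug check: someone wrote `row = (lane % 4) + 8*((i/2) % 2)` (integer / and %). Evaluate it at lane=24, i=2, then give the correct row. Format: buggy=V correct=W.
buggy=8 correct=14

`(lane % 4) + 8*((i/2) % 2)`[24,2]→8
lane 24: G=6 (24/4), T=0 (24%4)
i=2: r=6+8=14, c=0*2+0=0
row: 8 vs 14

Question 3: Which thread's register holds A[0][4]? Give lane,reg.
r=0⇒gr=0,Rb=0  c=4⇒th=2,odd=0
L=0*4+2=2  i=0*2+0=0

2,0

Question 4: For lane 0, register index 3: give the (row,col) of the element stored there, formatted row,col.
lane 0->0/4=0, 0 mod 4=0
i=3  r:0+8->8  c:2·0+1->1

8,1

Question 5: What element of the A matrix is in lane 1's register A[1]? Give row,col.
L=1=>grp=1>>2=0, tig=1&3=1
[1]=>row 0+0=0  col 1·2+1=3

0,3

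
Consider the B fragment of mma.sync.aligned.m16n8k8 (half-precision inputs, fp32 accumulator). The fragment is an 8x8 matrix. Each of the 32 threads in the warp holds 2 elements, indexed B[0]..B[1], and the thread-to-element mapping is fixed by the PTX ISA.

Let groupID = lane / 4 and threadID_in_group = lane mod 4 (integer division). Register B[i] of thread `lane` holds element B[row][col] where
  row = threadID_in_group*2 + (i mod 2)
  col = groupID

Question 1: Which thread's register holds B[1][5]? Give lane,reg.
20,1

c=5⇒gr=5  r=1⇒th=0,odd=1
L=5*4+0=20  i=1=1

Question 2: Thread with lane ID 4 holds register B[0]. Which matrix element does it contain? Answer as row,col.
0,1

lane 4=>4/4=1, 4 mod 4=0
i=0  r:2·0+0=>0  c:1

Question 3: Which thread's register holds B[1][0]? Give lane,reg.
0,1

c=0->g=0  r=1->t=0,b0=1
L=0*4+0=0  i=1=1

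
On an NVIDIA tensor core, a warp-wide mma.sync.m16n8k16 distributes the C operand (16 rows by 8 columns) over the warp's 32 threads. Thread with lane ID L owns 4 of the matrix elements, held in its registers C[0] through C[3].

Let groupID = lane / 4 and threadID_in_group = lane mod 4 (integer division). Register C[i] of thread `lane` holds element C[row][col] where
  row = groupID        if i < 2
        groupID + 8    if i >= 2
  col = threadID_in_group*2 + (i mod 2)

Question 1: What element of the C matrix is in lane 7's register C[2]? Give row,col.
9,6

lane 7⇒7/4=1, 7 mod 4=3
i=2  r:1+8⇒9  c:2·3+0⇒6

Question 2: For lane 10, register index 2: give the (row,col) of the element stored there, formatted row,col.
10,4

lane 10->10/4=2, 10 mod 4=2
i=2  r:2+8->10  c:2·2+0->4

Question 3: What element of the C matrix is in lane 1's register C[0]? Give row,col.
L=1->gid=1>>2=0, tid=1&3=1
[0]->row 0+0=0  col 1·2+0=2

0,2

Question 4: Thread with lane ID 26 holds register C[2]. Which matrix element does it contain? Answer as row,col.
26: gid=6,tid=2
[2] (6+8,2*2+0) = (14,4)

14,4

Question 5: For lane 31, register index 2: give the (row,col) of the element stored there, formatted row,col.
L=31→G=31>>2=7, T=31&3=3
[2]→row 7+8=15  col 3·2+0=6

15,6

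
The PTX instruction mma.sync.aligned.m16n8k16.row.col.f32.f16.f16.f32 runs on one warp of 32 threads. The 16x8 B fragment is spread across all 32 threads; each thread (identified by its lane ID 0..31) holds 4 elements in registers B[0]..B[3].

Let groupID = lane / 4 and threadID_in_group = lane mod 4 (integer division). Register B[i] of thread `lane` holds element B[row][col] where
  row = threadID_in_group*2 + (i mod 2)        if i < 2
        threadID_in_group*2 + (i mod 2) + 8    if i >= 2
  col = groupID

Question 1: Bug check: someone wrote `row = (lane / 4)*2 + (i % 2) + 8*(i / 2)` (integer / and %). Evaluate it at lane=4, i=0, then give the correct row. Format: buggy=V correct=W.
`(lane / 4)*2 + (i % 2) + 8*(i / 2)`[4,0]->2
lane 4->4/4=1, 4 mod 4=0
i=0  r:2·0+0+0->0  c:1
row: 2 vs 0

buggy=2 correct=0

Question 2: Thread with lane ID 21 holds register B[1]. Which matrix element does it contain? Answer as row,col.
lane 21: grp=5 (21/4), tig=1 (21%4)
i=1: r=1*2+1+0=3, c=grp=5

3,5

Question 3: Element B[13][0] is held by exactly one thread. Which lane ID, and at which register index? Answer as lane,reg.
c=0->g=0  r=13->rb=1,t=2,b0=1
L=0*4+2=2  i=1*2+1=3

2,3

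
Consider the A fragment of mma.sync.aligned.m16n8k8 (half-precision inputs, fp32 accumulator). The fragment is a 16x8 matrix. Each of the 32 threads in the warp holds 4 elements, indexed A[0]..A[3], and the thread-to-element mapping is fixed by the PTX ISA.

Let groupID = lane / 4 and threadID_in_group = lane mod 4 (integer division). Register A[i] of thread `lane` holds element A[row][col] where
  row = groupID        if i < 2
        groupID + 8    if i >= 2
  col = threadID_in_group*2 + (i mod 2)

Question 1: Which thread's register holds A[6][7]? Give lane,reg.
27,1

r=6->g=6,rb=0  c=7->t=3,b0=1
L=6*4+3=27  i=0*2+1=1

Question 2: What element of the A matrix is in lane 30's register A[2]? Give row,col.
15,4

30: grp=7,tig=2
[2] (7+8,2*2+0) = (15,4)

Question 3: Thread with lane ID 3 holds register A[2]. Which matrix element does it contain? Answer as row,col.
3: gr=0,th=3
[2] (0+8,3*2+0) = (8,6)

8,6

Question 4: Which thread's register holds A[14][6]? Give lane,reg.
27,2

r: 14->gid=6,r8=1  c: 6->tid=3,i&1=0
L=6*4+3=27  i=1*2+0=2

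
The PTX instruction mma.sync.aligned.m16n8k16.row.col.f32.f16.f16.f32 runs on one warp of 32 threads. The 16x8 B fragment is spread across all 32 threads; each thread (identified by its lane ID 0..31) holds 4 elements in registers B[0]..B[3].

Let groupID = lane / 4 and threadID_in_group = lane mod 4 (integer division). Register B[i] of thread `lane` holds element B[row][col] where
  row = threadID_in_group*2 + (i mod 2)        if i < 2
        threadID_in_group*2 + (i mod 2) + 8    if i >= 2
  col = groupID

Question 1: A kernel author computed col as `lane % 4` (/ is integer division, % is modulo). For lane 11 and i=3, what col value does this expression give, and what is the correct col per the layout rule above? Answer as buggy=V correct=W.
buggy=3 correct=2

`lane % 4`[11,3]⇒3
L=11⇒gr=11>>2=2, th=11&3=3
[3]⇒row 3·2+1+8=15  col gr=2
col: 3 vs 2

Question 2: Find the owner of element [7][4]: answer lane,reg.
c=4→G=4  r=7→rhi=0,T=3,p=1
L=4*4+3=19  i=0*2+1=1

19,1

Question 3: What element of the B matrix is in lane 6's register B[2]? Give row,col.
12,1

6: G=1,T=2
[2] (2*2+0+8,1) = (12,1)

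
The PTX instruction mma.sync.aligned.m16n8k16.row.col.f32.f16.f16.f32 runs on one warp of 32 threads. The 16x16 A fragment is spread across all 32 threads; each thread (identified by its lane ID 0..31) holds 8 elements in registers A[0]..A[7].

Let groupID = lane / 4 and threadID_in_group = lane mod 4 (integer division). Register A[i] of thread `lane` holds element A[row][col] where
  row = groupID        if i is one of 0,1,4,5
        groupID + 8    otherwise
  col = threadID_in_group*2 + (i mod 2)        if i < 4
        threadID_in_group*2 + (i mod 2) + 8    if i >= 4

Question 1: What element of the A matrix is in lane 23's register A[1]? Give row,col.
5,7

lane 23->23/4=5, 23 mod 4=3
i=1  r:5+0->5  c:2·3+1+0->7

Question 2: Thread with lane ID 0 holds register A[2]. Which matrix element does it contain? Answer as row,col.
8,0

lane 0→0/4=0, 0 mod 4=0
i=2  r:0+8→8  c:2·0+0+0→0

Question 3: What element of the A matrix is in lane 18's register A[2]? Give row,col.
12,4

L=18⇒gr=18>>2=4, th=18&3=2
[2]⇒row 4+8=12  col 2·2+0+0=4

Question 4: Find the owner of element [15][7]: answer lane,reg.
r:15=>grp=7,rB=1  c:7=>cB=0,tig=3,lo=1
L=7*4+3=31  i=0*4+1*2+1=3

31,3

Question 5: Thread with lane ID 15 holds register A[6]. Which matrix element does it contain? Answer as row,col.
11,14

15: G=3,T=3
[6] (3+8,3*2+0+8) = (11,14)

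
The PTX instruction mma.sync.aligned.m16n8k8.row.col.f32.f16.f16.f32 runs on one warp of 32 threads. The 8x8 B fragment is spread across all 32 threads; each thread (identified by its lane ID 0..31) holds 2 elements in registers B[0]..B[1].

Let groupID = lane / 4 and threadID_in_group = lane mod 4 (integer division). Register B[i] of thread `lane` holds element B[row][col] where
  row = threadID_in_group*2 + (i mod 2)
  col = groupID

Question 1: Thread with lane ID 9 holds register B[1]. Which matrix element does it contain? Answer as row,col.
lane 9: G=2 (9/4), T=1 (9%4)
i=1: r=1*2+1=3, c=G=2

3,2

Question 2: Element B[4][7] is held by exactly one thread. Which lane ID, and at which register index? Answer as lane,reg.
30,0

c=7->g=7  r=4->t=2,b0=0
L=7*4+2=30  i=0=0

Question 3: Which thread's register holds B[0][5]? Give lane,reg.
20,0

c: 5->gid=5  r: 0->tid=0,i&1=0
L=5*4+0=20  i=0=0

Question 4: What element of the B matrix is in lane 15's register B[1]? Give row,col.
7,3

L=15⇒gr=15>>2=3, th=15&3=3
[1]⇒row 3·2+1=7  col gr=3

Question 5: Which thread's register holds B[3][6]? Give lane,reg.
c=6->g=6  r=3->t=1,b0=1
L=6*4+1=25  i=1=1

25,1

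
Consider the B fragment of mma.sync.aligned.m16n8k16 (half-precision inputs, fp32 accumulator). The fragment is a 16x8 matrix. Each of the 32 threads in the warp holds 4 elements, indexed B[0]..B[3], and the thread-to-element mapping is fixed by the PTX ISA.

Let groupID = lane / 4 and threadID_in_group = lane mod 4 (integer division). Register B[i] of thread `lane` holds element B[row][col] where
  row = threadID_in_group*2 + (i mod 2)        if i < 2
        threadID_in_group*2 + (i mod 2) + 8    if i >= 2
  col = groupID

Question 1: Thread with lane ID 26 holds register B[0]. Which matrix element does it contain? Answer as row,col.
4,6

26: gr=6,th=2
[0] (2*2+0+0,6) = (4,6)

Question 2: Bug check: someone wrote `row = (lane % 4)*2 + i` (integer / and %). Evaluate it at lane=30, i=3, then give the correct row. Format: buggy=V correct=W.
`(lane % 4)*2 + i`[30,3]=>7
lane 30=>30/4=7, 30 mod 4=2
i=3  r:2·2+1+8=>13  c:7
row: 7 vs 13

buggy=7 correct=13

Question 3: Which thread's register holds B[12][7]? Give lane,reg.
c=7->g=7  r=12->rb=1,t=2,b0=0
L=7*4+2=30  i=1*2+0=2

30,2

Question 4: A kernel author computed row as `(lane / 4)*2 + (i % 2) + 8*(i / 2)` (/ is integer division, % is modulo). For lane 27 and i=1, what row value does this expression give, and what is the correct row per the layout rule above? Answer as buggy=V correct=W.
buggy=13 correct=7

`(lane / 4)*2 + (i % 2) + 8*(i / 2)`[27,1]⇒13
lane 27⇒27/4=6, 27 mod 4=3
i=1  r:2·3+1+0⇒7  c:6
row: 13 vs 7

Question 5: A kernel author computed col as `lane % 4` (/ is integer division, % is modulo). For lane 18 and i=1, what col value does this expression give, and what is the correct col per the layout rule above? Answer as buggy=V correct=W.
`lane % 4`[18,1]⇒2
lane 18: gr=4 (18/4), th=2 (18%4)
i=1: r=2*2+1+0=5, c=gr=4
col: 2 vs 4

buggy=2 correct=4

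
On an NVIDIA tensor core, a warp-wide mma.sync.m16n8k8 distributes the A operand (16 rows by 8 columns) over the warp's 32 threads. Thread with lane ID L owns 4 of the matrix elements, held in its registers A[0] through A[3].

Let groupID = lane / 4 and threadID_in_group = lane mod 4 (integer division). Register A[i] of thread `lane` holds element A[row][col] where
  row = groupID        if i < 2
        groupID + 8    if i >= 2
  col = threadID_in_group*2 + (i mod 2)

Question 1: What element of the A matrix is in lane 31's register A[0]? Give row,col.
7,6

31: grp=7,tig=3
[0] (7+0,3*2+0) = (7,6)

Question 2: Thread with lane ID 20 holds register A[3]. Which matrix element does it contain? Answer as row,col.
lane 20->20/4=5, 20 mod 4=0
i=3  r:5+8->13  c:2·0+1->1

13,1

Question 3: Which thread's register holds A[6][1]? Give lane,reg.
24,1

r:6=>grp=6,rB=0  c:1=>tig=0,lo=1
L=6*4+0=24  i=0*2+1=1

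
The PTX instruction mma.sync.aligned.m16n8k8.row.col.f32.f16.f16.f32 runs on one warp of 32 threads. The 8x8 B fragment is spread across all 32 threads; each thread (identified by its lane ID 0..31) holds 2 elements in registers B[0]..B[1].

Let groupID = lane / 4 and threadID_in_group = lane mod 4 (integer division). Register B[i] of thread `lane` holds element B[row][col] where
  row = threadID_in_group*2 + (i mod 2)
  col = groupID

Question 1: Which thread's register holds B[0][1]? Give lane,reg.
4,0

c=1→G=1  r=0→T=0,p=0
L=1*4+0=4  i=0=0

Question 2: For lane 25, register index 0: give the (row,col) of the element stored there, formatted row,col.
25: gr=6,th=1
[0] (1*2+0,6) = (2,6)

2,6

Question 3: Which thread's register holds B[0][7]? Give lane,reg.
c=7→G=7  r=0→T=0,p=0
L=7*4+0=28  i=0=0

28,0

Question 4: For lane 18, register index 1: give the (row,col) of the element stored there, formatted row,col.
5,4

L=18→G=18>>2=4, T=18&3=2
[1]→row 2·2+1=5  col G=4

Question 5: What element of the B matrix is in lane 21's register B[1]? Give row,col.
3,5

21: gid=5,tid=1
[1] (1*2+1,5) = (3,5)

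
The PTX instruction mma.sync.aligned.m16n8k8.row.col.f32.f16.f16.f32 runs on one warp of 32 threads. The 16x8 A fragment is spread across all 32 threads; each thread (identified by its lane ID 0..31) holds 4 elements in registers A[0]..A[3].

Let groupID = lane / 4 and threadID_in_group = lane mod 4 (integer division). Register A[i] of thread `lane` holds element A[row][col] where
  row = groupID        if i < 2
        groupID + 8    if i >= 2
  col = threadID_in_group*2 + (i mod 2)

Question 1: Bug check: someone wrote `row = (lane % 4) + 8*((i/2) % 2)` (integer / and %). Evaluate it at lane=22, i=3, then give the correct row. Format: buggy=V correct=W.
buggy=10 correct=13

`(lane % 4) + 8*((i/2) % 2)`[22,3]=>10
lane 22: grp=5 (22/4), tig=2 (22%4)
i=3: r=5+8=13, c=2*2+1=5
row: 10 vs 13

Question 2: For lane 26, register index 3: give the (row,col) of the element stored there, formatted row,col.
26: grp=6,tig=2
[3] (6+8,2*2+1) = (14,5)

14,5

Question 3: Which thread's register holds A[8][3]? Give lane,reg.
r=8→G=0,rhi=1  c=3→T=1,p=1
L=0*4+1=1  i=1*2+1=3

1,3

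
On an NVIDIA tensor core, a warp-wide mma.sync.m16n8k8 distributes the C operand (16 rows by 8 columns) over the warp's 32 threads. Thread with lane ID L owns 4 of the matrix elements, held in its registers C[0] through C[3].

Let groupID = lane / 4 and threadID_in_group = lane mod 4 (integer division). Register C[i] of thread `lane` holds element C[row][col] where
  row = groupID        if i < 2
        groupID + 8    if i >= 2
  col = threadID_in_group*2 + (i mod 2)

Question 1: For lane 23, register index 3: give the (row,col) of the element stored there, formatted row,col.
13,7

23: grp=5,tig=3
[3] (5+8,3*2+1) = (13,7)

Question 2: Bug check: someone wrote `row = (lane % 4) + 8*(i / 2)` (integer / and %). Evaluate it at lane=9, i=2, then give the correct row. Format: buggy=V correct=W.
buggy=9 correct=10

`(lane % 4) + 8*(i / 2)`[9,2]⇒9
9: gr=2,th=1
[2] (2+8,1*2+0) = (10,2)
row: 9 vs 10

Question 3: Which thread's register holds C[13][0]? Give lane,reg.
20,2

r=13⇒gr=5,Rb=1  c=0⇒th=0,odd=0
L=5*4+0=20  i=1*2+0=2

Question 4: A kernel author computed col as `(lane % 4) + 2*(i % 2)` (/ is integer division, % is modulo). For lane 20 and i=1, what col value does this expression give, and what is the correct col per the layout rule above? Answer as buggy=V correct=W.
buggy=2 correct=1

`(lane % 4) + 2*(i % 2)`[20,1]⇒2
lane 20: gr=5 (20/4), th=0 (20%4)
i=1: r=5+0=5, c=0*2+1=1
col: 2 vs 1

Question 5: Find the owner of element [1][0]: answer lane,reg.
4,0

r=1⇒gr=1,Rb=0  c=0⇒th=0,odd=0
L=1*4+0=4  i=0*2+0=0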